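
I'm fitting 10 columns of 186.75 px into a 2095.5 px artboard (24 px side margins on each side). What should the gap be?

20 px

Take off 48 px of margins, leaving 2047.5 px.
10·186.75 + 9g = 2047.5 → 9g = 180 → g = 20 px.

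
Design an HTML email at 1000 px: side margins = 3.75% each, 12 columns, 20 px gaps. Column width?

58.75 px

1000 × (1 − 2·3.75%) = 1000 × 92.5% = 925 px for the columns.
12c + 11·20 = 925 → 12c = 705 → c = 58.75 px.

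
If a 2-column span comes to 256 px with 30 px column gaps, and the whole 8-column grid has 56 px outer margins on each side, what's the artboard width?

1226 px

256 − 1·30 = 226; ÷2 gives c = 113 px.
Adding margins, columns and gutters: 112 + 904 + 210 = 1226 px.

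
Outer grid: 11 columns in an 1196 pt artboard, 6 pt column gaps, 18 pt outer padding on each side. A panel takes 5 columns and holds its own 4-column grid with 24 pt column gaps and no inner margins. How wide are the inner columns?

113 pt

Inside the margins: 1196 − 36 = 1160 pt.
11c + 10·6 = 1160 → 11c = 1100 → c = 100 pt.
5-column span = 5·100 + 4·6 = 524 pt.
4d + 3·24 = 524 → 4d = 452 → d = 113 pt.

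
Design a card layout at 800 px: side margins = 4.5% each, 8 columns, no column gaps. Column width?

Each margin = 4.5% of 800 = 36 px; content = 800 − 2·36 = 728 px.
728 / 8 = 91 px per column.

91 px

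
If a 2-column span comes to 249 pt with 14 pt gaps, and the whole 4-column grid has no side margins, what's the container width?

512 pt

249 − 1·14 = 235; ÷2 gives c = 117.5 pt.
Summing: 470 + 42 = 512 pt.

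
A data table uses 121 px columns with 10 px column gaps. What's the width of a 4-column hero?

4-column span = 4·121 + 3·10 = 514 px.

514 px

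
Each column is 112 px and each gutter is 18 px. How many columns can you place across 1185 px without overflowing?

9 columns

k columns need k·112 + (k−1)·18 = k·130 − 18.
k·130 − 18 ≤ 1185 → k ≤ 1203 / 130 ≈ 9.25, so k = 9.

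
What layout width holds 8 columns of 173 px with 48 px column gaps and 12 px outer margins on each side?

1744 px

Layout = 2·12 + 8·173 + 7·48 = 24 + 1384 + 336 = 1744 px.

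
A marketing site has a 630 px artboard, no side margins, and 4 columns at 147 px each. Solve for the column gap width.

4 columns take 4·147 = 588 px; remaining 42 splits into 3 column gaps.
g = 42 / 3 = 14 px.

14 px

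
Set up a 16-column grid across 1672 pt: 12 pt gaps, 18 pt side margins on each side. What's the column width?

91 pt

Inside the margins: 1672 − 36 = 1636 pt.
1636 − 15·12 = 1456; ÷16 gives c = 91 pt.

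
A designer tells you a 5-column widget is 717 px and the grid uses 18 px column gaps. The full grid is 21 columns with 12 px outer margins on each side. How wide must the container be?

3093 px

717 − 4·18 = 645; ÷5 gives c = 129 px.
Adding margins, columns and gutters: 24 + 2709 + 360 = 3093 px.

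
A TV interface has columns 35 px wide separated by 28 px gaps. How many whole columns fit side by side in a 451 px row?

7 columns

Each extra column adds 35 + 28 = 63 px.
(451 + 28) / 63 = 7.60, so 7 columns fit.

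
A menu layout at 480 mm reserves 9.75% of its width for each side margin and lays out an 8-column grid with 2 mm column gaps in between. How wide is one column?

46.55 mm

Each margin = 9.75% of 480 = 46.8 mm; content = 480 − 2·46.8 = 386.4 mm.
8c + 7·2 = 386.4 → 8c = 372.4 → c = 46.55 mm.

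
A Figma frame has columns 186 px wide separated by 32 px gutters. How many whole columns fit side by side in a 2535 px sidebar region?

k columns need k·186 + (k−1)·32 = k·218 − 32.
k·218 − 32 ≤ 2535 → k ≤ 2567 / 218 ≈ 11.78, so k = 11.

11 columns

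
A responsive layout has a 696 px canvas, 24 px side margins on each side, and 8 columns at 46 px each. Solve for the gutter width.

40 px

Inside the margins: 696 − 48 = 648 px.
Columns use 368 px, leaving 280 px across 7 gutters = 40 px each.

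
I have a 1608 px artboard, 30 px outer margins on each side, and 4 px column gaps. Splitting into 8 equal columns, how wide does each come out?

Inside the margins: 1608 − 60 = 1548 px.
1548 − 7·4 = 1520; ÷8 gives c = 190 px.

190 px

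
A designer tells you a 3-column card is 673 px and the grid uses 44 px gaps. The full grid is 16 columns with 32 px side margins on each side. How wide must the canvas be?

Subtracting 2 gaps of 44 leaves 585 for 3 columns, so c = 195 px.
Adding margins, columns and gutters: 64 + 3120 + 660 = 3844 px.

3844 px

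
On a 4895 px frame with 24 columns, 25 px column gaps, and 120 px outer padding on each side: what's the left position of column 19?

Subtract both margins: 4895 − 2·120 = 4655 px.
4655 − 23·25 = 4080; ÷24 gives c = 170 px.
Column 19 starts at margin + 18·(column + gutter) = 120 + 18·195 = 3630 px.

3630 px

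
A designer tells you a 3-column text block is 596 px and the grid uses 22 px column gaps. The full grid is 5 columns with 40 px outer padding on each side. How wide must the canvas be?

1088 px

3 columns + 2 column gaps: 3c + 2·22 = 596.
3c = 596 − 44 = 552, so c = 184 px.
Adding margins, columns and gutters: 80 + 920 + 88 = 1088 px.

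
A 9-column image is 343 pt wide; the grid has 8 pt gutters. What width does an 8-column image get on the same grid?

304 pt

343 − 8·8 = 279; ÷9 gives c = 31 pt.
8-column span = 8·31 + 7·8 = 304 pt.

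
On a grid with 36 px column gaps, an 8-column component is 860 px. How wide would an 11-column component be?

1196 px

Subtracting 7 column gaps of 36 leaves 608 for 8 columns, so c = 76 px.
Span of 11: 11·76 + 10·36 = 836 + 360 = 1196 px.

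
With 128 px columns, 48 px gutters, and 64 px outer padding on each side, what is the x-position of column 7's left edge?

1120 px

Each column+gutter stride is 176 px; 6 of them past the 64 px margin is 64 + 1056 = 1120 px.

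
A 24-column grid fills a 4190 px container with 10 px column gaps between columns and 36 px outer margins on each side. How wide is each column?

Subtract both margins: 4190 − 2·36 = 4118 px.
4118 − 23·10 = 3888; ÷24 gives c = 162 px.

162 px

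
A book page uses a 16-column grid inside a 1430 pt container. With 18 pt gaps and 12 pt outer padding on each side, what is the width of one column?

71 pt

Inside the margins: 1430 − 24 = 1406 pt.
Subtracting 15 gaps of 18 leaves 1136 for 16 columns, so c = 71 pt.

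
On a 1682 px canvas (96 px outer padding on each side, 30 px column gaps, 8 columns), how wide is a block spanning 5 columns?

Inside the margins: 1682 − 192 = 1490 px.
Subtracting 7 column gaps of 30 leaves 1280 for 8 columns, so c = 160 px.
Span of 5: 5·160 + 4·30 = 800 + 120 = 920 px.

920 px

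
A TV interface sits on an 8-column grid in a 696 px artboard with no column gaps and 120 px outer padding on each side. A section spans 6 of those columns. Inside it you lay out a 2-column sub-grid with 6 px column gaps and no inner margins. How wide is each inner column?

Inside the margins: 696 − 240 = 456 px.
8c = 456 → c = 57 px.
6-column span = 6·57 = 342 px.
342 − 1·6 = 336; ÷2 gives d = 168 px.

168 px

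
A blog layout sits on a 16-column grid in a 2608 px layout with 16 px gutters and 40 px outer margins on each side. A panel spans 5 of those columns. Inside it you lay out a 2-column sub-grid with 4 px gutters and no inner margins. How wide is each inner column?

Outer content = 2608 − 2·40 = 2528 px.
16 columns + 15 gutters: 16c + 15·16 = 2528.
16c = 2528 − 240 = 2288, so c = 143 px.
5-column span = 5·143 + 4·16 = 779 px.
779 − 1·4 = 775; ÷2 gives d = 387.5 px.

387.5 px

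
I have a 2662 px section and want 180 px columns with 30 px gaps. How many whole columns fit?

12 columns: 12·180 + 11·30 = 2490 px ≤ 2662.
13 columns: 2700 px > 2662. So 12.

12 columns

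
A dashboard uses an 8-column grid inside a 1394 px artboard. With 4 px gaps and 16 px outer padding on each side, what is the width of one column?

Subtract both margins: 1394 − 2·16 = 1362 px.
8c + 7·4 = 1362 → 8c = 1334 → c = 166.75 px.

166.75 px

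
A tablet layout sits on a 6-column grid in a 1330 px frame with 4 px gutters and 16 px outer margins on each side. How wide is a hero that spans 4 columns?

Take off 32 px of margins, leaving 1298 px.
6 columns + 5 gutters: 6c + 5·4 = 1298.
6c = 1298 − 20 = 1278, so c = 213 px.
4-column span = 4·213 + 3·4 = 864 px.

864 px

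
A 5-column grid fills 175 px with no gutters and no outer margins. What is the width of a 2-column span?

175 / 5 = 35 px per column.
2-column span = 2·35 = 70 px.

70 px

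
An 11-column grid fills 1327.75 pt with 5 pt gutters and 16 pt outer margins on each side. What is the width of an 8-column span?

941 pt

Content width = 1327.75 − 2·16 = 1295.75 pt.
11 columns + 10 gutters: 11c + 10·5 = 1295.75.
11c = 1295.75 − 50 = 1245.75, so c = 113.25 pt.
8-column span = 8·113.25 + 7·5 = 941 pt.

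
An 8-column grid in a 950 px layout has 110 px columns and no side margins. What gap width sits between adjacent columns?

8·110 + 7g = 950 → 7g = 70 → g = 10 px.

10 px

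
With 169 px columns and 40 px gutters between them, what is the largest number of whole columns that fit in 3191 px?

15 columns

Each extra column adds 169 + 40 = 209 px.
(3191 + 40) / 209 = 15.46, so 15 columns fit.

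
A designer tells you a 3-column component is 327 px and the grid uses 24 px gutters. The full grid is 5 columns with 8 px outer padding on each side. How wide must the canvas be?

577 px

3c + 2·24 = 327 → 3c = 279 → c = 93 px.
Adding margins, columns and gutters: 16 + 465 + 96 = 577 px.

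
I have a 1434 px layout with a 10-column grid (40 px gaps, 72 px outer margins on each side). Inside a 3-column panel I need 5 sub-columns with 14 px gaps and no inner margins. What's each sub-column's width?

Inside the margins: 1434 − 144 = 1290 px.
10c + 9·40 = 1290 → 10c = 930 → c = 93 px.
Span of 3: 3·93 + 2·40 = 279 + 80 = 359 px.
5d + 4·14 = 359 → 5d = 303 → d = 60.6 px.

60.6 px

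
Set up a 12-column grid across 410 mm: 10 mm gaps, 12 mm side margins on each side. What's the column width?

Inside the margins: 410 − 24 = 386 mm.
12c + 11·10 = 386 → 12c = 276 → c = 23 mm.

23 mm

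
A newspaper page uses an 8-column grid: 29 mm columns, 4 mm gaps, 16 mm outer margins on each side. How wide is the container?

292 mm

Total width: 2·16 + 8·29 + 7·4 = 292 mm.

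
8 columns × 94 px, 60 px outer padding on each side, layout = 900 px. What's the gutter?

4 px

Content width = 900 − 2·60 = 780 px.
8 columns take 8·94 = 752 px; remaining 28 splits into 7 gutters.
g = 28 / 7 = 4 px.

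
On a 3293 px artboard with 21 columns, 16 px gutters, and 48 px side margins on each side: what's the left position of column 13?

Take off 96 px of margins, leaving 3197 px.
Subtracting 20 gutters of 16 leaves 2877 for 21 columns, so c = 137 px.
Column 13 starts at margin + 12·(column + gutter) = 48 + 12·153 = 1884 px.

1884 px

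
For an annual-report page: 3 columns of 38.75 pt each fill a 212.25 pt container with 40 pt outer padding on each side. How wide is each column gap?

Subtract both margins: 212.25 − 2·40 = 132.25 pt.
Columns use 116.25 pt, leaving 16 pt across 2 column gaps = 8 pt each.

8 pt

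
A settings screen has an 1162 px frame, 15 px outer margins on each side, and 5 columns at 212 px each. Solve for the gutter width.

Subtract both margins: 1162 − 2·15 = 1132 px.
5 columns take 5·212 = 1060 px; remaining 72 splits into 4 gutters.
g = 72 / 4 = 18 px.

18 px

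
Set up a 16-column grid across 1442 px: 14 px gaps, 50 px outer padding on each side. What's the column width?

70.75 px

Subtract both margins: 1442 − 2·50 = 1342 px.
Subtracting 15 gaps of 14 leaves 1132 for 16 columns, so c = 70.75 px.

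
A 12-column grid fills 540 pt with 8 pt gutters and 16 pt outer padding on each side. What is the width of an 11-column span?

465 pt

Inside the margins: 540 − 32 = 508 pt.
Subtracting 11 gutters of 8 leaves 420 for 12 columns, so c = 35 pt.
11 columns plus 10 gutters: 385 + 80 = 465 pt.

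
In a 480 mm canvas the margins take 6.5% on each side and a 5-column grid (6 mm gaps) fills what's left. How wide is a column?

78.72 mm

Margins: 6.5% × 480 = 31.2 mm each, so content = 480 − 62.4 = 417.6 mm.
417.6 − 4·6 = 393.6; ÷5 gives c = 78.72 mm.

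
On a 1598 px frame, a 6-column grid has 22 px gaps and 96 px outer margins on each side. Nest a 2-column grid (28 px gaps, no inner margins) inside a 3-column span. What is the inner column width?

332 px

Subtract both margins: 1598 − 2·96 = 1406 px.
6 columns + 5 gaps: 6c + 5·22 = 1406.
6c = 1406 − 110 = 1296, so c = 216 px.
3 columns plus 2 gaps: 648 + 44 = 692 px.
692 − 1·28 = 664; ÷2 gives d = 332 px.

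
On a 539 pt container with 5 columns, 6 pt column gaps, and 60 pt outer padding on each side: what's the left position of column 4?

Subtract both margins: 539 − 2·60 = 419 pt.
Subtracting 4 column gaps of 6 leaves 395 for 5 columns, so c = 79 pt.
Each column+gutter stride is 85 pt; 3 of them past the 60 pt margin is 60 + 255 = 315 pt.

315 pt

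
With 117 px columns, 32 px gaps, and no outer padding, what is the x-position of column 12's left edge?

1639 px

No margin, so column 12 starts at 11·(column + gutter) = 11·149 = 1639 px.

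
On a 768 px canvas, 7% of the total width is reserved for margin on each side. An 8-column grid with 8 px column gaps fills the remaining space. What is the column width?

75.56 px

Each margin = 7% of 768 = 53.76 px; content = 768 − 2·53.76 = 660.48 px.
8c + 7·8 = 660.48 → 8c = 604.48 → c = 75.56 px.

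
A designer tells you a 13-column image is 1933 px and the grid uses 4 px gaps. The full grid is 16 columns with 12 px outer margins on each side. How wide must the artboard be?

2404 px

Subtracting 12 gaps of 4 leaves 1885 for 13 columns, so c = 145 px.
Adding margins, columns and gutters: 24 + 2320 + 60 = 2404 px.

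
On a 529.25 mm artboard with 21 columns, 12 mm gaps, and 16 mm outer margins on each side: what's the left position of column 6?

Inside the margins: 529.25 − 32 = 497.25 mm.
497.25 − 20·12 = 257.25; ÷21 gives c = 12.25 mm.
Each column+gutter stride is 24.25 mm; 5 of them past the 16 mm margin is 16 + 121.25 = 137.25 mm.

137.25 mm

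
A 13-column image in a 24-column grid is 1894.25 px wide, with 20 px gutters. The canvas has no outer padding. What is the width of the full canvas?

13c + 12·20 = 1894.25 → 13c = 1654.25 → c = 127.25 px.
Total width: 24·127.25 + 23·20 = 3514 px.

3514 px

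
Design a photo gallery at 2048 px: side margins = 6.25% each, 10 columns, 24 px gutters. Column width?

157.6 px

Each margin = 6.25% of 2048 = 128 px; content = 2048 − 2·128 = 1792 px.
10 columns + 9 gutters: 10c + 9·24 = 1792.
10c = 1792 − 216 = 1576, so c = 157.6 px.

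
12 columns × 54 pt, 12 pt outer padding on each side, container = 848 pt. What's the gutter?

16 pt

Content width = 848 − 2·12 = 824 pt.
Columns use 648 pt, leaving 176 pt across 11 gutters = 16 pt each.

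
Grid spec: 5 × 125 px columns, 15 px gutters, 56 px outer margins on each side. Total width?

797 px

Adding margins, columns and gutters: 112 + 625 + 60 = 797 px.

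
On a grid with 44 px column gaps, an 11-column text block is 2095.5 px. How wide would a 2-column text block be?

11 columns + 10 column gaps: 11c + 10·44 = 2095.5.
11c = 2095.5 − 440 = 1655.5, so c = 150.5 px.
2-column span = 2·150.5 + 1·44 = 345 px.

345 px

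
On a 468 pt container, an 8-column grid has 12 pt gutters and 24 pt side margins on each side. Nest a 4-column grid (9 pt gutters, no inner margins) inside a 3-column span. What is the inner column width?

Subtract both margins: 468 − 2·24 = 420 pt.
8 columns + 7 gutters: 8c + 7·12 = 420.
8c = 420 − 84 = 336, so c = 42 pt.
Span of 3: 3·42 + 2·12 = 126 + 24 = 150 pt.
150 − 3·9 = 123; ÷4 gives d = 30.75 pt.

30.75 pt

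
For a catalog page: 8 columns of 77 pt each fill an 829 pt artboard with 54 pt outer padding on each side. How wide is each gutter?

Subtract both margins: 829 − 2·54 = 721 pt.
Columns use 616 pt, leaving 105 pt across 7 gutters = 15 pt each.

15 pt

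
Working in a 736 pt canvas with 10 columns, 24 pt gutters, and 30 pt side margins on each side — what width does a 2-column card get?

116 pt

Subtract both margins: 736 − 2·30 = 676 pt.
10 columns + 9 gutters: 10c + 9·24 = 676.
10c = 676 − 216 = 460, so c = 46 pt.
2 columns plus 1 gutter: 92 + 24 = 116 pt.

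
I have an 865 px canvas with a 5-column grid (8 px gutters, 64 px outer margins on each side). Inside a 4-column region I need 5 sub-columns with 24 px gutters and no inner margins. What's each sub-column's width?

98.4 px

Subtract both margins: 865 − 2·64 = 737 px.
5 columns + 4 gutters: 5c + 4·8 = 737.
5c = 737 − 32 = 705, so c = 141 px.
4 columns plus 3 gutters: 564 + 24 = 588 px.
588 − 4·24 = 492; ÷5 gives d = 98.4 px.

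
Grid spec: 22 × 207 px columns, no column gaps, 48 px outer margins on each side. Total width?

Container = 2·48 + 22·207 = 96 + 4554 = 4650 px.

4650 px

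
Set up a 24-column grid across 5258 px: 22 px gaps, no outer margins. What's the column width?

Subtracting 23 gaps of 22 leaves 4752 for 24 columns, so c = 198 px.

198 px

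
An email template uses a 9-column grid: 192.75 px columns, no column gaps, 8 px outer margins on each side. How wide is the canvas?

1750.75 px

Canvas = 2·8 + 9·192.75 = 16 + 1734.75 = 1750.75 px.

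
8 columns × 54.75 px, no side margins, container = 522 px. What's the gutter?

Columns use 438 px, leaving 84 px across 7 gutters = 12 px each.

12 px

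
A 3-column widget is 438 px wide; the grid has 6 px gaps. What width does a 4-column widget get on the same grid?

586 px

3c + 2·6 = 438 → 3c = 426 → c = 142 px.
Span of 4: 4·142 + 3·6 = 568 + 18 = 586 px.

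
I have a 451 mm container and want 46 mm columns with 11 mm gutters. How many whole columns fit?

8 columns

8 columns: 8·46 + 7·11 = 445 mm ≤ 451.
9 columns: 502 mm > 451. So 8.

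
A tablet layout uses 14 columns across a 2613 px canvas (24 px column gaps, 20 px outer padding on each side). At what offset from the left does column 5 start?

762 px

Content = 2613 − 2·20 = 2573 px.
2573 − 13·24 = 2261; ÷14 gives c = 161.5 px.
Before column 5: the margin + 4 columns + 4 column gaps.
Offset = 20 + 4·(161.5 + 24) = 20 + 742 = 762 px.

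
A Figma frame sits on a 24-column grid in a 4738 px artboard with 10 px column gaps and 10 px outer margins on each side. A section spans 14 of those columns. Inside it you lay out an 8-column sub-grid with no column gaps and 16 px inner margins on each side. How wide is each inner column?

339.5 px

Subtract both margins: 4738 − 2·10 = 4718 px.
Subtracting 23 column gaps of 10 leaves 4488 for 24 columns, so c = 187 px.
14-column span = 14·187 + 13·10 = 2748 px.
Inner content = 2748 − 2·16 = 2716 px.
With no column gaps, each column is 2716/8 = 339.5 px.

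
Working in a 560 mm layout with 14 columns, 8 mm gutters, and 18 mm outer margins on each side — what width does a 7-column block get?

258 mm

Take off 36 mm of margins, leaving 524 mm.
14c + 13·8 = 524 → 14c = 420 → c = 30 mm.
Span of 7: 7·30 + 6·8 = 210 + 48 = 258 mm.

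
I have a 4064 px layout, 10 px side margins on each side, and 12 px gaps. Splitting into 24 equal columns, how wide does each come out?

157 px

Content width = 4064 − 2·10 = 4044 px.
Subtracting 23 gaps of 12 leaves 3768 for 24 columns, so c = 157 px.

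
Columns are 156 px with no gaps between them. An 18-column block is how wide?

2808 px

18-column span = 18·156 = 2808 px.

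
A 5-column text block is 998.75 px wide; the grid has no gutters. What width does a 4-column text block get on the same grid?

799 px

998.75 / 5 = 199.75 px per column.
4-column span = 4·199.75 = 799 px.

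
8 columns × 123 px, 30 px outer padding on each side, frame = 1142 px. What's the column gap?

Take off 60 px of margins, leaving 1082 px.
8 columns take 8·123 = 984 px; remaining 98 splits into 7 column gaps.
g = 98 / 7 = 14 px.

14 px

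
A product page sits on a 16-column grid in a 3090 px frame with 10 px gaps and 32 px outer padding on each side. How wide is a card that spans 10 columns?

Inside the margins: 3090 − 64 = 3026 px.
Subtracting 15 gaps of 10 leaves 2876 for 16 columns, so c = 179.75 px.
10 columns plus 9 gaps: 1797.5 + 90 = 1887.5 px.

1887.5 px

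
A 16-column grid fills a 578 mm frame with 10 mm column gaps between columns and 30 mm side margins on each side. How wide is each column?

Take off 60 mm of margins, leaving 518 mm.
Subtracting 15 column gaps of 10 leaves 368 for 16 columns, so c = 23 mm.

23 mm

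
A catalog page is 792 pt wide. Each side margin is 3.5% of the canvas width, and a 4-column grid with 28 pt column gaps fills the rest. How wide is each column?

Margins: 3.5% × 792 = 27.72 pt each, so content = 792 − 55.44 = 736.56 pt.
Subtracting 3 column gaps of 28 leaves 652.56 for 4 columns, so c = 163.14 pt.

163.14 pt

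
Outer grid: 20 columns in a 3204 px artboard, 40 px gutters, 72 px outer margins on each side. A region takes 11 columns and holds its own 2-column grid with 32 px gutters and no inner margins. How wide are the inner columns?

816.5 px

Subtract both margins: 3204 − 2·72 = 3060 px.
20c + 19·40 = 3060 → 20c = 2300 → c = 115 px.
11 columns plus 10 gutters: 1265 + 400 = 1665 px.
2 columns + 1 gutter: 2d + 1·32 = 1665.
2d = 1665 − 32 = 1633, so d = 816.5 px.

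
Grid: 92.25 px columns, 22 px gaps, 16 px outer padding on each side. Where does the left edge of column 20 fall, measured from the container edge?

Before column 20: the margin + 19 columns + 19 gaps.
Offset = 16 + 19·(92.25 + 22) = 16 + 2170.75 = 2186.75 px.

2186.75 px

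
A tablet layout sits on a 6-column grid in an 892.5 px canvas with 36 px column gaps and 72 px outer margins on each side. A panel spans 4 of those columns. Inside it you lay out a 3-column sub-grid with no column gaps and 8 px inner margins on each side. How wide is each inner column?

Take off 144 px of margins, leaving 748.5 px.
6 columns + 5 column gaps: 6c + 5·36 = 748.5.
6c = 748.5 − 180 = 568.5, so c = 94.75 px.
4-column span = 4·94.75 + 3·36 = 487 px.
Inner content = 487 − 2·8 = 471 px.
With no column gaps, each column is 471/3 = 157 px.

157 px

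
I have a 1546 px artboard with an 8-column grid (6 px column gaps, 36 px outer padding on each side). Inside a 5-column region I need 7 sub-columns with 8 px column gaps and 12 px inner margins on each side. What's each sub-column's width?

Outer content = 1546 − 2·36 = 1474 px.
8c + 7·6 = 1474 → 8c = 1432 → c = 179 px.
Span of 5: 5·179 + 4·6 = 895 + 24 = 919 px.
Inner content = 919 − 2·12 = 895 px.
895 − 6·8 = 847; ÷7 gives d = 121 px.

121 px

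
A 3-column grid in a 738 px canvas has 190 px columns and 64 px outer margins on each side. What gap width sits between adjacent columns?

Content width = 738 − 2·64 = 610 px.
3 columns take 3·190 = 570 px; remaining 40 splits into 2 gaps.
g = 40 / 2 = 20 px.

20 px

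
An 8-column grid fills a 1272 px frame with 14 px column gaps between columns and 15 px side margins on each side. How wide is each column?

Subtract both margins: 1272 − 2·15 = 1242 px.
Subtracting 7 column gaps of 14 leaves 1144 for 8 columns, so c = 143 px.

143 px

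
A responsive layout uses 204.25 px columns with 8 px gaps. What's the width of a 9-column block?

9 columns plus 8 gaps: 1838.25 + 64 = 1902.25 px.

1902.25 px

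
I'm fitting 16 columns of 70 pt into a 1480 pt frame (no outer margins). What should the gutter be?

16·70 + 15g = 1480 → 15g = 360 → g = 24 pt.

24 pt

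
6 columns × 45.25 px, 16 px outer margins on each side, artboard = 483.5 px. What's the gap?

36 px

Content width = 483.5 − 2·16 = 451.5 px.
6 columns take 6·45.25 = 271.5 px; remaining 180 splits into 5 gaps.
g = 180 / 5 = 36 px.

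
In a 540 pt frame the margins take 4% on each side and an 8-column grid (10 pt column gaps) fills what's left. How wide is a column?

53.35 pt

540 × (1 − 2·4%) = 540 × 92% = 496.8 pt for the columns.
8 columns + 7 column gaps: 8c + 7·10 = 496.8.
8c = 496.8 − 70 = 426.8, so c = 53.35 pt.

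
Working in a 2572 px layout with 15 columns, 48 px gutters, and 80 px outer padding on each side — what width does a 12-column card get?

Inside the margins: 2572 − 160 = 2412 px.
15c + 14·48 = 2412 → 15c = 1740 → c = 116 px.
Span of 12: 12·116 + 11·48 = 1392 + 528 = 1920 px.

1920 px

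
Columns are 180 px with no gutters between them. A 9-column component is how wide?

With no gutters, 9 columns span 9·180 = 1620 px.

1620 px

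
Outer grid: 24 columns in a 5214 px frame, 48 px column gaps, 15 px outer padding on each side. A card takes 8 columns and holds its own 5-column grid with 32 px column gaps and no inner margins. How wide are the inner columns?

313.6 px

Outer content = 5214 − 2·15 = 5184 px.
Subtracting 23 column gaps of 48 leaves 4080 for 24 columns, so c = 170 px.
8-column span = 8·170 + 7·48 = 1696 px.
Subtracting 4 column gaps of 32 leaves 1568 for 5 columns, so d = 313.6 px.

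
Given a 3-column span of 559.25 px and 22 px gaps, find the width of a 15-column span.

3c + 2·22 = 559.25 → 3c = 515.25 → c = 171.75 px.
15-column span = 15·171.75 + 14·22 = 2884.25 px.

2884.25 px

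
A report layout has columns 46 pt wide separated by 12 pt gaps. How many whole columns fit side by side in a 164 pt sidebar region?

3 columns

3 columns: 3·46 + 2·12 = 162 pt ≤ 164.
4 columns: 220 pt > 164. So 3.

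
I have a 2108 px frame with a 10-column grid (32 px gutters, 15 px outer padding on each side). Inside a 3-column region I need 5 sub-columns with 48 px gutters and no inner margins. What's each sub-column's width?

Inside the margins: 2108 − 30 = 2078 px.
Subtracting 9 gutters of 32 leaves 1790 for 10 columns, so c = 179 px.
3-column span = 3·179 + 2·32 = 601 px.
601 − 4·48 = 409; ÷5 gives d = 81.8 px.

81.8 px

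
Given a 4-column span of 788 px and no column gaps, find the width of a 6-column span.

1182 px

4c = 788 → c = 197 px.
6-column span = 6·197 = 1182 px.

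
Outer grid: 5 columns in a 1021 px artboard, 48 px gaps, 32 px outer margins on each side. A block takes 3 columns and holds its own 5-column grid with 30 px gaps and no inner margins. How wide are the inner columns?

87 px

Inside the margins: 1021 − 64 = 957 px.
957 − 4·48 = 765; ÷5 gives c = 153 px.
Span of 3: 3·153 + 2·48 = 459 + 96 = 555 px.
5d + 4·30 = 555 → 5d = 435 → d = 87 px.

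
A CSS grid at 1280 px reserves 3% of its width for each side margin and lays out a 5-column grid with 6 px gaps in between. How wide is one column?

1280 × (1 − 2·3%) = 1280 × 94% = 1203.2 px for the columns.
1203.2 − 4·6 = 1179.2; ÷5 gives c = 235.84 px.

235.84 px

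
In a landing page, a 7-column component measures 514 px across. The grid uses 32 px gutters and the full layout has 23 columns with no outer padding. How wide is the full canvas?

1762 px

7c + 6·32 = 514 → 7c = 322 → c = 46 px.
Total width: 23·46 + 22·32 = 1762 px.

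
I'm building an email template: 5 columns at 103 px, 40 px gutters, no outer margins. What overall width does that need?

675 px

Layout = 5·103 + 4·40 = 515 + 160 = 675 px.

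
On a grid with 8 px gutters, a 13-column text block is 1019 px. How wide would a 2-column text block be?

150 px

13c + 12·8 = 1019 → 13c = 923 → c = 71 px.
Span of 2: 2·71 + 1·8 = 142 + 8 = 150 px.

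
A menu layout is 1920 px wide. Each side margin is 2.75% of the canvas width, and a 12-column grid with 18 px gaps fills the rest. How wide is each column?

1920 × (1 − 2·2.75%) = 1920 × 94.5% = 1814.4 px for the columns.
Subtracting 11 gaps of 18 leaves 1616.4 for 12 columns, so c = 134.7 px.

134.7 px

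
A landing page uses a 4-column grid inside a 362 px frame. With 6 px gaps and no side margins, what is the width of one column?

Subtracting 3 gaps of 6 leaves 344 for 4 columns, so c = 86 px.

86 px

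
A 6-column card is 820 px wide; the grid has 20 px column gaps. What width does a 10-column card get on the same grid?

1380 px

6 columns + 5 column gaps: 6c + 5·20 = 820.
6c = 820 − 100 = 720, so c = 120 px.
10-column span = 10·120 + 9·20 = 1380 px.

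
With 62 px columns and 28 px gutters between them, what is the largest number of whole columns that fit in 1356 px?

15 columns

k columns need k·62 + (k−1)·28 = k·90 − 28.
k·90 − 28 ≤ 1356 → k ≤ 1384 / 90 ≈ 15.38, so k = 15.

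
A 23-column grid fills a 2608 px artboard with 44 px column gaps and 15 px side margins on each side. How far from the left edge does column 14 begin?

1497 px

Inside the margins: 2608 − 30 = 2578 px.
23 columns + 22 column gaps: 23c + 22·44 = 2578.
23c = 2578 − 968 = 1610, so c = 70 px.
Each column+gutter stride is 114 px; 13 of them past the 15 px margin is 15 + 1482 = 1497 px.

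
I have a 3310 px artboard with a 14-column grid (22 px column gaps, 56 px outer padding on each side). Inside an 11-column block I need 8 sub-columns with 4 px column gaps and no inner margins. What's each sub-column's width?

310 px

Take off 112 px of margins, leaving 3198 px.
3198 − 13·22 = 2912; ÷14 gives c = 208 px.
Span of 11: 11·208 + 10·22 = 2288 + 220 = 2508 px.
2508 − 7·4 = 2480; ÷8 gives d = 310 px.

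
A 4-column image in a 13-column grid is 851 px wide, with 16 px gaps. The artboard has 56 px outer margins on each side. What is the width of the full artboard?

2913.75 px

Subtracting 3 gaps of 16 leaves 803 for 4 columns, so c = 200.75 px.
Artboard = 2·56 + 13·200.75 + 12·16 = 112 + 2609.75 + 192 = 2913.75 px.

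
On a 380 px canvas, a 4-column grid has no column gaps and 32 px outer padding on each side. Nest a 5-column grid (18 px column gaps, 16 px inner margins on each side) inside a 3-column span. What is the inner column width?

26.6 px

Take off 64 px of margins, leaving 316 px.
316 / 4 = 79 px per column.
3-column span = 3·79 = 237 px.
Inner content = 237 − 2·16 = 205 px.
Subtracting 4 column gaps of 18 leaves 133 for 5 columns, so d = 26.6 px.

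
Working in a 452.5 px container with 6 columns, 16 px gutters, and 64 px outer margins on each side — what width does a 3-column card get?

Subtract both margins: 452.5 − 2·64 = 324.5 px.
324.5 − 5·16 = 244.5; ÷6 gives c = 40.75 px.
3-column span = 3·40.75 + 2·16 = 154.25 px.

154.25 px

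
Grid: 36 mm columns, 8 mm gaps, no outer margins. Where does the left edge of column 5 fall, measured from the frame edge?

176 mm

Each column+gutter stride is 44 mm; with no margin, 4 of them is 176 mm.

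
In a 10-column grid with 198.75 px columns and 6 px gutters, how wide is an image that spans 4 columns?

Span of 4: 4·198.75 + 3·6 = 795 + 18 = 813 px.

813 px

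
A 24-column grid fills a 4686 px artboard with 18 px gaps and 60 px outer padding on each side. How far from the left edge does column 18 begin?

3307 px

Take off 120 px of margins, leaving 4566 px.
4566 − 23·18 = 4152; ÷24 gives c = 173 px.
Before column 18: the margin + 17 columns + 17 gaps.
Offset = 60 + 17·(173 + 18) = 60 + 3247 = 3307 px.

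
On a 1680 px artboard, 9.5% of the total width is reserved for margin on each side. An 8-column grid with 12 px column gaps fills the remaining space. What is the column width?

159.6 px

Margins: 9.5% × 1680 = 159.6 px each, so content = 1680 − 319.2 = 1360.8 px.
Subtracting 7 column gaps of 12 leaves 1276.8 for 8 columns, so c = 159.6 px.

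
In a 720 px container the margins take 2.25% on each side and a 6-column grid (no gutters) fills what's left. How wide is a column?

114.6 px

720 × (1 − 2·2.25%) = 720 × 95.5% = 687.6 px for the columns.
6c = 687.6 → c = 114.6 px.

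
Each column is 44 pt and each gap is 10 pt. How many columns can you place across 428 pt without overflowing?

k columns need k·44 + (k−1)·10 = k·54 − 10.
k·54 − 10 ≤ 428 → k ≤ 438 / 54 ≈ 8.11, so k = 8.

8 columns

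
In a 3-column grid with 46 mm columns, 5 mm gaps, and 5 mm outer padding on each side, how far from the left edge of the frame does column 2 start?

56 mm

Before column 2: the margin + 1 column + 1 gap.
Offset = 5 + 1·(46 + 5) = 5 + 51 = 56 mm.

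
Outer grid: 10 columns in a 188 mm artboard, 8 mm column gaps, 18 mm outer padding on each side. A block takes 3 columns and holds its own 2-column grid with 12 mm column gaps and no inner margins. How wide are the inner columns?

14 mm

Outer content = 188 − 2·18 = 152 mm.
10 columns + 9 column gaps: 10c + 9·8 = 152.
10c = 152 − 72 = 80, so c = 8 mm.
Span of 3: 3·8 + 2·8 = 24 + 16 = 40 mm.
2 columns + 1 column gap: 2d + 1·12 = 40.
2d = 40 − 12 = 28, so d = 14 mm.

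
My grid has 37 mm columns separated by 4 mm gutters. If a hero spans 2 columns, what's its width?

Span of 2: 2·37 + 1·4 = 74 + 4 = 78 mm.

78 mm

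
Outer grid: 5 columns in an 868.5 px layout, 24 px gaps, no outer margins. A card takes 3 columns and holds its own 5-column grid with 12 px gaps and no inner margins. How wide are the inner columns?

92.7 px

5 columns + 4 gaps: 5c + 4·24 = 868.5.
5c = 868.5 − 96 = 772.5, so c = 154.5 px.
3-column span = 3·154.5 + 2·24 = 511.5 px.
Subtracting 4 gaps of 12 leaves 463.5 for 5 columns, so d = 92.7 px.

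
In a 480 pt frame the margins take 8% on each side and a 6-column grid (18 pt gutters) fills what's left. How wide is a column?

Margins: 8% × 480 = 38.4 pt each, so content = 480 − 76.8 = 403.2 pt.
Subtracting 5 gutters of 18 leaves 313.2 for 6 columns, so c = 52.2 pt.

52.2 pt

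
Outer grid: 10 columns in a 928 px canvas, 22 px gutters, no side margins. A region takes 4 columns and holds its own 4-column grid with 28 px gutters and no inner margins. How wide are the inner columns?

10c + 9·22 = 928 → 10c = 730 → c = 73 px.
4-column span = 4·73 + 3·22 = 358 px.
4d + 3·28 = 358 → 4d = 274 → d = 68.5 px.

68.5 px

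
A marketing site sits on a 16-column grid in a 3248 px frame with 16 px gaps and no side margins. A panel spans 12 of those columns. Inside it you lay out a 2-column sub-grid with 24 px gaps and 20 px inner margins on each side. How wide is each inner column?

16 columns + 15 gaps: 16c + 15·16 = 3248.
16c = 3248 − 240 = 3008, so c = 188 px.
Span of 12: 12·188 + 11·16 = 2256 + 176 = 2432 px.
Inner content = 2432 − 2·20 = 2392 px.
2d + 1·24 = 2392 → 2d = 2368 → d = 1184 px.

1184 px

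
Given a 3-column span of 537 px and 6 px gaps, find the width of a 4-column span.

3c + 2·6 = 537 → 3c = 525 → c = 175 px.
4 columns plus 3 gaps: 700 + 18 = 718 px.

718 px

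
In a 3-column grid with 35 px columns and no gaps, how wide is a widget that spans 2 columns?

70 px

With no gaps, 2 columns span 2·35 = 70 px.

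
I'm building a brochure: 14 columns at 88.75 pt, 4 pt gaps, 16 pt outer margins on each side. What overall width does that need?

Canvas = 2·16 + 14·88.75 + 13·4 = 32 + 1242.5 + 52 = 1326.5 pt.

1326.5 pt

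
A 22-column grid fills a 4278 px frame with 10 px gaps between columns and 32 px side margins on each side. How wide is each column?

Content width = 4278 − 2·32 = 4214 px.
Subtracting 21 gaps of 10 leaves 4004 for 22 columns, so c = 182 px.

182 px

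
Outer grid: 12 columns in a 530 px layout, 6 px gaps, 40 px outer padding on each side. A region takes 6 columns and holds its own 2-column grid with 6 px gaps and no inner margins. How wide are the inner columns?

Subtract both margins: 530 − 2·40 = 450 px.
12 columns + 11 gaps: 12c + 11·6 = 450.
12c = 450 − 66 = 384, so c = 32 px.
6-column span = 6·32 + 5·6 = 222 px.
Subtracting 1 gap of 6 leaves 216 for 2 columns, so d = 108 px.

108 px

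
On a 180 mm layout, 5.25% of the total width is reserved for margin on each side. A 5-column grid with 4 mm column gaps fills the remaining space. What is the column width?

29.02 mm

Margins: 5.25% × 180 = 9.45 mm each, so content = 180 − 18.9 = 161.1 mm.
5 columns + 4 column gaps: 5c + 4·4 = 161.1.
5c = 161.1 − 16 = 145.1, so c = 29.02 mm.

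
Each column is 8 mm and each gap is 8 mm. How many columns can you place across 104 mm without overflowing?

7 columns

k columns need k·8 + (k−1)·8 = k·16 − 8.
k·16 − 8 ≤ 104 → k ≤ 112 / 16 ≈ 7.00, so k = 7.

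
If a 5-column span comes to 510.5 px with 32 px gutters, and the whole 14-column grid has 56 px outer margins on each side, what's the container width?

1599 px

5 columns + 4 gutters: 5c + 4·32 = 510.5.
5c = 510.5 − 128 = 382.5, so c = 76.5 px.
Total width: 2·56 + 14·76.5 + 13·32 = 1599 px.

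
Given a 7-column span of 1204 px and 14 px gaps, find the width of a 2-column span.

1204 − 6·14 = 1120; ÷7 gives c = 160 px.
Span of 2: 2·160 + 1·14 = 320 + 14 = 334 px.

334 px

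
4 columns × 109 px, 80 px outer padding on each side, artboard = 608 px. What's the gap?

Content width = 608 − 2·80 = 448 px.
4 columns take 4·109 = 436 px; remaining 12 splits into 3 gaps.
g = 12 / 3 = 4 px.

4 px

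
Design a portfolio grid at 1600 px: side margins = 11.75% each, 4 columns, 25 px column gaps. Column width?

Margins: 11.75% × 1600 = 188 px each, so content = 1600 − 376 = 1224 px.
Subtracting 3 column gaps of 25 leaves 1149 for 4 columns, so c = 287.25 px.

287.25 px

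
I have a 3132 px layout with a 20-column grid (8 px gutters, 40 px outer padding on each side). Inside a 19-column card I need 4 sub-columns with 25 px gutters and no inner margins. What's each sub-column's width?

Subtract both margins: 3132 − 2·40 = 3052 px.
3052 − 19·8 = 2900; ÷20 gives c = 145 px.
Span of 19: 19·145 + 18·8 = 2755 + 144 = 2899 px.
Subtracting 3 gutters of 25 leaves 2824 for 4 columns, so d = 706 px.

706 px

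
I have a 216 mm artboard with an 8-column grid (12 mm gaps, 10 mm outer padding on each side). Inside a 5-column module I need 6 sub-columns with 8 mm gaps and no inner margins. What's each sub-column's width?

13 mm

Take off 20 mm of margins, leaving 196 mm.
8 columns + 7 gaps: 8c + 7·12 = 196.
8c = 196 − 84 = 112, so c = 14 mm.
5-column span = 5·14 + 4·12 = 118 mm.
6 columns + 5 gaps: 6d + 5·8 = 118.
6d = 118 − 40 = 78, so d = 13 mm.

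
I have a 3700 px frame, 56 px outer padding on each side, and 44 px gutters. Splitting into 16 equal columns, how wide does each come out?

Content width = 3700 − 2·56 = 3588 px.
16 columns + 15 gutters: 16c + 15·44 = 3588.
16c = 3588 − 660 = 2928, so c = 183 px.

183 px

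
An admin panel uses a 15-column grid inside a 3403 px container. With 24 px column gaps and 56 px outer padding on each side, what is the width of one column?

197 px

Inside the margins: 3403 − 112 = 3291 px.
15 columns + 14 column gaps: 15c + 14·24 = 3291.
15c = 3291 − 336 = 2955, so c = 197 px.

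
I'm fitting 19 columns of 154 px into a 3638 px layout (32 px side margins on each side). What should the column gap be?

Take off 64 px of margins, leaving 3574 px.
19 columns take 19·154 = 2926 px; remaining 648 splits into 18 column gaps.
g = 648 / 18 = 36 px.

36 px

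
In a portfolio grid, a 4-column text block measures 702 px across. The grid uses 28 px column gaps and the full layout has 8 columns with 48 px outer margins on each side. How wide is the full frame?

702 − 3·28 = 618; ÷4 gives c = 154.5 px.
Adding margins, columns and gutters: 96 + 1236 + 196 = 1528 px.

1528 px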